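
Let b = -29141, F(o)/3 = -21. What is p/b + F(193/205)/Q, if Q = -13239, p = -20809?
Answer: 30814026/42866411 ≈ 0.71884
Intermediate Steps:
F(o) = -63 (F(o) = 3*(-21) = -63)
p/b + F(193/205)/Q = -20809/(-29141) - 63/(-13239) = -20809*(-1/29141) - 63*(-1/13239) = 20809/29141 + 7/1471 = 30814026/42866411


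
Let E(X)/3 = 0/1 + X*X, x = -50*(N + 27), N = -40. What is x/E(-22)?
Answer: 325/726 ≈ 0.44766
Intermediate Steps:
x = 650 (x = -50*(-40 + 27) = -50*(-13) = 650)
E(X) = 3*X² (E(X) = 3*(0/1 + X*X) = 3*(0*1 + X²) = 3*(0 + X²) = 3*X²)
x/E(-22) = 650/((3*(-22)²)) = 650/((3*484)) = 650/1452 = 650*(1/1452) = 325/726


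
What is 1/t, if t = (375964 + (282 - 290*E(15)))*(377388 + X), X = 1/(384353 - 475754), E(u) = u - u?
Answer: 91401/12978094296296402 ≈ 7.0427e-12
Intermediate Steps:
E(u) = 0
X = -1/91401 (X = 1/(-91401) = -1/91401 ≈ -1.0941e-5)
t = 12978094296296402/91401 (t = (375964 + (282 - 290*0))*(377388 - 1/91401) = (375964 + (282 + 0))*(34493640587/91401) = (375964 + 282)*(34493640587/91401) = 376246*(34493640587/91401) = 12978094296296402/91401 ≈ 1.4199e+11)
1/t = 1/(12978094296296402/91401) = 91401/12978094296296402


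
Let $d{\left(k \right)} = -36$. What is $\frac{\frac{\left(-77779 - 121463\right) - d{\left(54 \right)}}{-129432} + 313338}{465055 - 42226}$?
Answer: $\frac{2253120179}{3040422396} \approx 0.74105$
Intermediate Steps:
$\frac{\frac{\left(-77779 - 121463\right) - d{\left(54 \right)}}{-129432} + 313338}{465055 - 42226} = \frac{\frac{\left(-77779 - 121463\right) - -36}{-129432} + 313338}{465055 - 42226} = \frac{\left(\left(-77779 - 121463\right) + 36\right) \left(- \frac{1}{129432}\right) + 313338}{422829} = \left(\left(-199242 + 36\right) \left(- \frac{1}{129432}\right) + 313338\right) \frac{1}{422829} = \left(\left(-199206\right) \left(- \frac{1}{129432}\right) + 313338\right) \frac{1}{422829} = \left(\frac{33201}{21572} + 313338\right) \frac{1}{422829} = \frac{6759360537}{21572} \cdot \frac{1}{422829} = \frac{2253120179}{3040422396}$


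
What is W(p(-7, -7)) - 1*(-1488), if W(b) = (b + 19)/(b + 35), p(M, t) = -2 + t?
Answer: 19349/13 ≈ 1488.4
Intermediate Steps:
W(b) = (19 + b)/(35 + b)
W(p(-7, -7)) - 1*(-1488) = (19 + (-2 - 7))/(35 + (-2 - 7)) - 1*(-1488) = (19 - 9)/(35 - 9) + 1488 = 10/26 + 1488 = (1/26)*10 + 1488 = 5/13 + 1488 = 19349/13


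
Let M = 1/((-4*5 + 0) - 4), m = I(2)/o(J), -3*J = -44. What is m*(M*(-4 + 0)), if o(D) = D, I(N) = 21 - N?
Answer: 19/88 ≈ 0.21591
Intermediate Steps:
J = 44/3 (J = -1/3*(-44) = 44/3 ≈ 14.667)
m = 57/44 (m = (21 - 1*2)/(44/3) = (21 - 2)*(3/44) = 19*(3/44) = 57/44 ≈ 1.2955)
M = -1/24 (M = 1/((-20 + 0) - 4) = 1/(-20 - 4) = 1/(-24) = -1/24 ≈ -0.041667)
m*(M*(-4 + 0)) = 57*(-(-4 + 0)/24)/44 = 57*(-1/24*(-4))/44 = (57/44)*(1/6) = 19/88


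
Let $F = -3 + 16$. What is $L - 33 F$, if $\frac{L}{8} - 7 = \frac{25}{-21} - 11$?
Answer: $- \frac{9881}{21} \approx -470.52$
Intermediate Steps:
$F = 13$
$L = - \frac{872}{21}$ ($L = 56 + 8 \left(\frac{25}{-21} - 11\right) = 56 + 8 \left(25 \left(- \frac{1}{21}\right) - 11\right) = 56 + 8 \left(- \frac{25}{21} - 11\right) = 56 + 8 \left(- \frac{256}{21}\right) = 56 - \frac{2048}{21} = - \frac{872}{21} \approx -41.524$)
$L - 33 F = - \frac{872}{21} - 429 = - \frac{9881}{21}$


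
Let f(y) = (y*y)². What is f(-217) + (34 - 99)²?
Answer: 2217378146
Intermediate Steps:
f(y) = y⁴ (f(y) = (y²)² = y⁴)
f(-217) + (34 - 99)² = (-217)⁴ + (34 - 99)² = 2217373921 + (-65)² = 2217373921 + 4225 = 2217378146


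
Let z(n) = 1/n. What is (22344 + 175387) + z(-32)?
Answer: 6327391/32 ≈ 1.9773e+5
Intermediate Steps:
(22344 + 175387) + z(-32) = (22344 + 175387) + 1/(-32) = 197731 - 1/32 = 6327391/32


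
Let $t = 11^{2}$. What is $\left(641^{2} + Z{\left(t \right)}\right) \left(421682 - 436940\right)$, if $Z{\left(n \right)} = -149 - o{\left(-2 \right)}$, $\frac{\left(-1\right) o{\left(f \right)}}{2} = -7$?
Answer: $-6266735244$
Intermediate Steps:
$o{\left(f \right)} = 14$ ($o{\left(f \right)} = \left(-2\right) \left(-7\right) = 14$)
$t = 121$
$Z{\left(n \right)} = -163$ ($Z{\left(n \right)} = -149 - 14 = -163$)
$\left(641^{2} + Z{\left(t \right)}\right) \left(421682 - 436940\right) = \left(641^{2} - 163\right) \left(421682 - 436940\right) = \left(410881 - 163\right) \left(-15258\right) = 410718 \left(-15258\right) = -6266735244$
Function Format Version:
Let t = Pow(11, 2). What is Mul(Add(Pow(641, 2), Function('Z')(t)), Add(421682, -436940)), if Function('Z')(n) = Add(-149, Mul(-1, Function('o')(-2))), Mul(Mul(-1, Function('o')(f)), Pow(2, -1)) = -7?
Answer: -6266735244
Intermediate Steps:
Function('o')(f) = 14 (Function('o')(f) = Mul(-2, -7) = 14)
t = 121
Function('Z')(n) = -163 (Function('Z')(n) = Add(-149, Mul(-1, 14)) = Add(-149, -14) = -163)
Mul(Add(Pow(641, 2), Function('Z')(t)), Add(421682, -436940)) = Mul(Add(Pow(641, 2), -163), Add(421682, -436940)) = Mul(Add(410881, -163), -15258) = Mul(410718, -15258) = -6266735244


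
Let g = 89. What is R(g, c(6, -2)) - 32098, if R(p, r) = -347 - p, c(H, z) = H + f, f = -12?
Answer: -32534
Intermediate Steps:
c(H, z) = -12 + H (c(H, z) = H - 12 = -12 + H)
R(g, c(6, -2)) - 32098 = (-347 - 1*89) - 32098 = (-347 - 89) - 32098 = -436 - 32098 = -32534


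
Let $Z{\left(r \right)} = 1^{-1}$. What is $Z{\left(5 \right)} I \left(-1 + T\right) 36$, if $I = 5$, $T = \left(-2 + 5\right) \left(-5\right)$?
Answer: $-2880$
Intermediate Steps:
$Z{\left(r \right)} = 1$
$T = -15$ ($T = 3 \left(-5\right) = -15$)
$Z{\left(5 \right)} I \left(-1 + T\right) 36 = 1 \cdot 5 \left(-1 - 15\right) 36 = 1 \cdot 5 \left(-16\right) 36 = 1 \left(-80\right) 36 = \left(-80\right) 36 = -2880$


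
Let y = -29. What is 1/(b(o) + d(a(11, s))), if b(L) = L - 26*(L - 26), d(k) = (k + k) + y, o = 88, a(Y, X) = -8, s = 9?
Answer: -1/1569 ≈ -0.00063735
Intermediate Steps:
d(k) = -29 + 2*k (d(k) = (k + k) - 29 = 2*k - 29 = -29 + 2*k)
b(L) = 676 - 25*L (b(L) = L - 26*(-26 + L) = L - (-676 + 26*L) = L + (676 - 26*L) = 676 - 25*L)
1/(b(o) + d(a(11, s))) = 1/((676 - 25*88) + (-29 + 2*(-8))) = 1/((676 - 2200) + (-29 - 16)) = 1/(-1524 - 45) = 1/(-1569) = -1/1569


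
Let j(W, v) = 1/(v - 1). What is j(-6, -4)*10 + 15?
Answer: 13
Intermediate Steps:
j(W, v) = 1/(-1 + v)
j(-6, -4)*10 + 15 = 10/(-1 - 4) + 15 = 10/(-5) + 15 = -⅕*10 + 15 = -2 + 15 = 13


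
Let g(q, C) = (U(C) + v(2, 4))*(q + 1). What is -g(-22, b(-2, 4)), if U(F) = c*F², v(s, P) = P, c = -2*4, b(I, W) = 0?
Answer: 84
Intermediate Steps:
c = -8
U(F) = -8*F²
g(q, C) = (1 + q)*(4 - 8*C²) (g(q, C) = (-8*C² + 4)*(q + 1) = (4 - 8*C²)*(1 + q) = (1 + q)*(4 - 8*C²))
-g(-22, b(-2, 4)) = -(4 - 8*0² + 4*(-22) - 8*(-22)*0²) = -(4 - 8*0 - 88 - 8*(-22)*0) = -(4 + 0 - 88 + 0) = -1*(-84) = 84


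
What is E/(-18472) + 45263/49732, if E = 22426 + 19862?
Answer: -158371085/114831188 ≈ -1.3792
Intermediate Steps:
E = 42288
E/(-18472) + 45263/49732 = 42288/(-18472) + 45263/49732 = 42288*(-1/18472) + 45263*(1/49732) = -5286/2309 + 45263/49732 = -158371085/114831188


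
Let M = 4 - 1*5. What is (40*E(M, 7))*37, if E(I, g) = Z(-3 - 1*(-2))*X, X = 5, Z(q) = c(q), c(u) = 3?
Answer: 22200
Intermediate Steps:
Z(q) = 3
M = -1 (M = 4 - 5 = -1)
E(I, g) = 15 (E(I, g) = 3*5 = 15)
(40*E(M, 7))*37 = (40*15)*37 = 600*37 = 22200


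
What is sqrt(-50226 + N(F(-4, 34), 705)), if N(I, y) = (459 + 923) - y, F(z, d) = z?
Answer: I*sqrt(49549) ≈ 222.6*I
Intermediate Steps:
N(I, y) = 1382 - y
sqrt(-50226 + N(F(-4, 34), 705)) = sqrt(-50226 + (1382 - 1*705)) = sqrt(-50226 + (1382 - 705)) = sqrt(-50226 + 677) = sqrt(-49549) = I*sqrt(49549)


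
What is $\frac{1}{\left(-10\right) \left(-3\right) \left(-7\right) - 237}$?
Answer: $- \frac{1}{447} \approx -0.0022371$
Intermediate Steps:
$\frac{1}{\left(-10\right) \left(-3\right) \left(-7\right) - 237} = \frac{1}{30 \left(-7\right) - 237} = \frac{1}{-210 - 237} = \frac{1}{-447} = - \frac{1}{447}$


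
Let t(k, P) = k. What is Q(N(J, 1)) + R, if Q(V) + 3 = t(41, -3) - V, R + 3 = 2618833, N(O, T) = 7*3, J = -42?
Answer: 2618847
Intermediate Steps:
N(O, T) = 21
R = 2618830 (R = -3 + 2618833 = 2618830)
Q(V) = 38 - V (Q(V) = -3 + (41 - V) = 38 - V)
Q(N(J, 1)) + R = (38 - 1*21) + 2618830 = (38 - 21) + 2618830 = 17 + 2618830 = 2618847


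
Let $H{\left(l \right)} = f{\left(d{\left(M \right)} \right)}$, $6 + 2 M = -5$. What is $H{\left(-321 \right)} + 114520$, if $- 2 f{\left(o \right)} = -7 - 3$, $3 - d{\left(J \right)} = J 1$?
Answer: $114525$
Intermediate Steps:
$M = - \frac{11}{2}$ ($M = -3 + \frac{1}{2} \left(-5\right) = -3 - \frac{5}{2} = - \frac{11}{2} \approx -5.5$)
$d{\left(J \right)} = 3 - J$ ($d{\left(J \right)} = 3 - J 1 = 3 - J$)
$f{\left(o \right)} = 5$ ($f{\left(o \right)} = - \frac{-7 - 3}{2} = \left(- \frac{1}{2}\right) \left(-10\right) = 5$)
$H{\left(l \right)} = 5$
$H{\left(-321 \right)} + 114520 = 5 + 114520 = 114525$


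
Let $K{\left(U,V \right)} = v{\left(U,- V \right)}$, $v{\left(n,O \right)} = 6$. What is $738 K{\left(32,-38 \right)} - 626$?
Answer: $3802$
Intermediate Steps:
$K{\left(U,V \right)} = 6$
$738 K{\left(32,-38 \right)} - 626 = 738 \cdot 6 - 626 = 4428 - 626 = 3802$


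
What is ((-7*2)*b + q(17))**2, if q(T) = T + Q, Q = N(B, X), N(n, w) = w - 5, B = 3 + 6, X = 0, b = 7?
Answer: 7396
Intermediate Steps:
B = 9
N(n, w) = -5 + w
Q = -5 (Q = -5 + 0 = -5)
q(T) = -5 + T (q(T) = T - 5 = -5 + T)
((-7*2)*b + q(17))**2 = (-7*2*7 + (-5 + 17))**2 = (-14*7 + 12)**2 = (-98 + 12)**2 = (-86)**2 = 7396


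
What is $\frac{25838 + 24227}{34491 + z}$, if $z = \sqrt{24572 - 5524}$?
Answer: $\frac{1726791915}{1189610033} - \frac{100130 \sqrt{4762}}{1189610033} \approx 1.4458$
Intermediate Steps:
$z = 2 \sqrt{4762}$ ($z = \sqrt{19048} = 2 \sqrt{4762} \approx 138.01$)
$\frac{25838 + 24227}{34491 + z} = \frac{25838 + 24227}{34491 + 2 \sqrt{4762}} = \frac{50065}{34491 + 2 \sqrt{4762}}$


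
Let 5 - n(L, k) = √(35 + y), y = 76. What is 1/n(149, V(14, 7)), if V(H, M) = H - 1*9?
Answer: -5/86 - √111/86 ≈ -0.18065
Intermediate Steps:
V(H, M) = -9 + H (V(H, M) = H - 9 = -9 + H)
n(L, k) = 5 - √111 (n(L, k) = 5 - √(35 + 76) = 5 - √111)
1/n(149, V(14, 7)) = 1/(5 - √111)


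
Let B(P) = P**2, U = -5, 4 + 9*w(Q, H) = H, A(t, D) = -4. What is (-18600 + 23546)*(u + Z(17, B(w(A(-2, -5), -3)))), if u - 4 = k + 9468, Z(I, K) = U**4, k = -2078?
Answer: 39661974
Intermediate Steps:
w(Q, H) = -4/9 + H/9
Z(I, K) = 625 (Z(I, K) = (-5)**4 = 625)
u = 7394 (u = 4 + (-2078 + 9468) = 4 + 7390 = 7394)
(-18600 + 23546)*(u + Z(17, B(w(A(-2, -5), -3)))) = (-18600 + 23546)*(7394 + 625) = 4946*8019 = 39661974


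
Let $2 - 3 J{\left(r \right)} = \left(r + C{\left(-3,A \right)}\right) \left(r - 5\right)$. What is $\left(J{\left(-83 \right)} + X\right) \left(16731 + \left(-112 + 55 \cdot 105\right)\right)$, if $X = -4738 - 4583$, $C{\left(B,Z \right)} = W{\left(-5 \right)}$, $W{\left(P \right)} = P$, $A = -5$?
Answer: $- \frac{799577770}{3} \approx -2.6653 \cdot 10^{8}$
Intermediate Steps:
$C{\left(B,Z \right)} = -5$
$X = -9321$ ($X = -4738 - 4583 = -9321$)
$J{\left(r \right)} = \frac{2}{3} - \frac{\left(-5 + r\right)^{2}}{3}$ ($J{\left(r \right)} = \frac{2}{3} - \frac{\left(r - 5\right) \left(r - 5\right)}{3} = \frac{2}{3} - \frac{\left(-5 + r\right) \left(-5 + r\right)}{3} = \frac{2}{3} - \frac{\left(-5 + r\right)^{2}}{3}$)
$\left(J{\left(-83 \right)} + X\right) \left(16731 + \left(-112 + 55 \cdot 105\right)\right) = \left(\left(- \frac{23}{3} - \frac{\left(-83\right)^{2}}{3} + \frac{10}{3} \left(-83\right)\right) - 9321\right) \left(16731 + \left(-112 + 55 \cdot 105\right)\right) = \left(\left(- \frac{23}{3} - \frac{6889}{3} - \frac{830}{3}\right) - 9321\right) \left(16731 + \left(-112 + 5775\right)\right) = \left(\left(- \frac{23}{3} - \frac{6889}{3} - \frac{830}{3}\right) - 9321\right) \left(16731 + 5663\right) = \left(- \frac{7742}{3} - 9321\right) 22394 = \left(- \frac{35705}{3}\right) 22394 = - \frac{799577770}{3}$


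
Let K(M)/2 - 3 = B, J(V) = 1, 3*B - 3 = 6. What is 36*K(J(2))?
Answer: 432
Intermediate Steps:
B = 3 (B = 1 + (⅓)*6 = 1 + 2 = 3)
K(M) = 12 (K(M) = 6 + 2*3 = 6 + 6 = 12)
36*K(J(2)) = 36*12 = 432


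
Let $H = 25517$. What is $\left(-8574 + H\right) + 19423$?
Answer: $36366$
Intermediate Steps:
$\left(-8574 + H\right) + 19423 = \left(-8574 + 25517\right) + 19423 = 16943 + 19423 = 36366$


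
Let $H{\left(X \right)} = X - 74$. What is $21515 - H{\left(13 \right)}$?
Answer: $21576$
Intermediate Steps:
$H{\left(X \right)} = -74 + X$
$21515 - H{\left(13 \right)} = 21515 - \left(-74 + 13\right) = 21515 - -61 = 21515 + 61 = 21576$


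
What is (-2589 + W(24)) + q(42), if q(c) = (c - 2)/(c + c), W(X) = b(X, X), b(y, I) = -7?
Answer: -54506/21 ≈ -2595.5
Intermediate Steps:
W(X) = -7
q(c) = (-2 + c)/(2*c) (q(c) = (-2 + c)/((2*c)) = (-2 + c)*(1/(2*c)) = (-2 + c)/(2*c))
(-2589 + W(24)) + q(42) = (-2589 - 7) + (½)*(-2 + 42)/42 = -2596 + (½)*(1/42)*40 = -2596 + 10/21 = -54506/21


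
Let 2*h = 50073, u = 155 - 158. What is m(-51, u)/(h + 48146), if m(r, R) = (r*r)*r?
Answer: -265302/146365 ≈ -1.8126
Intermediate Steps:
u = -3
m(r, R) = r³ (m(r, R) = r²*r = r³)
h = 50073/2 (h = (½)*50073 = 50073/2 ≈ 25037.)
m(-51, u)/(h + 48146) = (-51)³/(50073/2 + 48146) = -132651/146365/2 = -132651*2/146365 = -265302/146365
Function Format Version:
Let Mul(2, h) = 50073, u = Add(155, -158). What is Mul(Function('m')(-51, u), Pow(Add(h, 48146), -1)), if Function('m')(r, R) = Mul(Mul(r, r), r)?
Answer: Rational(-265302, 146365) ≈ -1.8126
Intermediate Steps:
u = -3
Function('m')(r, R) = Pow(r, 3) (Function('m')(r, R) = Mul(Pow(r, 2), r) = Pow(r, 3))
h = Rational(50073, 2) (h = Mul(Rational(1, 2), 50073) = Rational(50073, 2) ≈ 25037.)
Mul(Function('m')(-51, u), Pow(Add(h, 48146), -1)) = Mul(Pow(-51, 3), Pow(Add(Rational(50073, 2), 48146), -1)) = Mul(-132651, Pow(Rational(146365, 2), -1)) = Mul(-132651, Rational(2, 146365)) = Rational(-265302, 146365)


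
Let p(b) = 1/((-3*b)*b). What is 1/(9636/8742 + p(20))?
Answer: 1748400/1925743 ≈ 0.90791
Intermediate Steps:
p(b) = -1/(3*b²) (p(b) = 1/(-3*b²) = -1/(3*b²))
1/(9636/8742 + p(20)) = 1/(9636/8742 - ⅓/20²) = 1/(9636*(1/8742) - ⅓*1/400) = 1/(1606/1457 - 1/1200) = 1/(1925743/1748400) = 1748400/1925743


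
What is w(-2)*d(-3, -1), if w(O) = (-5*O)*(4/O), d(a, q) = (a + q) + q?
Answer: 100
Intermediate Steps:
d(a, q) = a + 2*q
w(O) = -20
w(-2)*d(-3, -1) = -20*(-3 + 2*(-1)) = -20*(-3 - 2) = -20*(-5) = 100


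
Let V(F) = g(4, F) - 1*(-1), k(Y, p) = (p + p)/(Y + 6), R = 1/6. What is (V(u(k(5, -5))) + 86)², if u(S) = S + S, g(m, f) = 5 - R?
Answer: 303601/36 ≈ 8433.4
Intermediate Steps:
R = ⅙ ≈ 0.16667
g(m, f) = 29/6 (g(m, f) = 5 - 1*⅙ = 5 - ⅙ = 29/6)
k(Y, p) = 2*p/(6 + Y) (k(Y, p) = (2*p)/(6 + Y) = 2*p/(6 + Y))
u(S) = 2*S
V(F) = 35/6 (V(F) = 29/6 - 1*(-1) = 29/6 + 1 = 35/6)
(V(u(k(5, -5))) + 86)² = (35/6 + 86)² = (551/6)² = 303601/36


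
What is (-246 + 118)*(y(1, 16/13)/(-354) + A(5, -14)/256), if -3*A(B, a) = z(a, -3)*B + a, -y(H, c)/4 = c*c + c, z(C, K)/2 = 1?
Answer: -46242/9971 ≈ -4.6376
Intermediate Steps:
z(C, K) = 2 (z(C, K) = 2*1 = 2)
y(H, c) = -4*c - 4*c² (y(H, c) = -4*(c*c + c) = -4*(c² + c) = -4*(c + c²) = -4*c - 4*c²)
A(B, a) = -2*B/3 - a/3 (A(B, a) = -(2*B + a)/3 = -(a + 2*B)/3 = -2*B/3 - a/3)
(-246 + 118)*(y(1, 16/13)/(-354) + A(5, -14)/256) = (-246 + 118)*(-4*16/13*(1 + 16/13)/(-354) + (-⅔*5 - ⅓*(-14))/256) = -128*(-4*16*(1/13)*(1 + 16*(1/13))*(-1/354) + (-10/3 + 14/3)*(1/256)) = -128*(-4*16/13*(1 + 16/13)*(-1/354) + (4/3)*(1/256)) = -128*(-4*16/13*29/13*(-1/354) + 1/192) = -128*(-1856/169*(-1/354) + 1/192) = -128*(928/29913 + 1/192) = -128*23121/638144 = -46242/9971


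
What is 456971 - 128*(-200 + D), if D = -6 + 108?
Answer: 469515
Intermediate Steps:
D = 102
456971 - 128*(-200 + D) = 456971 - 128*(-200 + 102) = 456971 - 128*(-98) = 456971 - 1*(-12544) = 456971 + 12544 = 469515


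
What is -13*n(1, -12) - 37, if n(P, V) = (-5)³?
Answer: 1588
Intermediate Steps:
n(P, V) = -125
-13*n(1, -12) - 37 = -13*(-125) - 37 = 1625 - 37 = 1588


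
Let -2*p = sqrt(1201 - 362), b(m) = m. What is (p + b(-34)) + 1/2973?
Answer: -101081/2973 - sqrt(839)/2 ≈ -48.482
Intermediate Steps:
p = -sqrt(839)/2 (p = -sqrt(1201 - 362)/2 = -sqrt(839)/2 ≈ -14.483)
(p + b(-34)) + 1/2973 = (-sqrt(839)/2 - 34) + 1/2973 = (-34 - sqrt(839)/2) + 1/2973 = -101081/2973 - sqrt(839)/2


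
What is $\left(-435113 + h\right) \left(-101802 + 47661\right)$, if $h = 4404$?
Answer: $23319015969$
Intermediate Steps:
$\left(-435113 + h\right) \left(-101802 + 47661\right) = \left(-435113 + 4404\right) \left(-101802 + 47661\right) = \left(-430709\right) \left(-54141\right) = 23319015969$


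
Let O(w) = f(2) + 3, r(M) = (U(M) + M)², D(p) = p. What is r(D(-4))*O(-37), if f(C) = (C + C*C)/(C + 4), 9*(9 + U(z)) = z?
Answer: 58564/81 ≈ 723.01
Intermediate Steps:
U(z) = -9 + z/9
f(C) = (C + C²)/(4 + C)
r(M) = (-9 + 10*M/9)² (r(M) = ((-9 + M/9) + M)² = (-9 + 10*M/9)²)
O(w) = 4 (O(w) = 2*(1 + 2)/(4 + 2) + 3 = 2*3/6 + 3 = 2*(⅙)*3 + 3 = 1 + 3 = 4)
r(D(-4))*O(-37) = ((-81 + 10*(-4))²/81)*4 = ((-81 - 40)²/81)*4 = ((1/81)*(-121)²)*4 = ((1/81)*14641)*4 = (14641/81)*4 = 58564/81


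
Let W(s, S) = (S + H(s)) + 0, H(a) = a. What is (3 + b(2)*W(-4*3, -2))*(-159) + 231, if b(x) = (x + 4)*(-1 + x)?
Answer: 13110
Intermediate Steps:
W(s, S) = S + s (W(s, S) = (S + s) + 0 = S + s)
b(x) = (-1 + x)*(4 + x) (b(x) = (4 + x)*(-1 + x) = (-1 + x)*(4 + x))
(3 + b(2)*W(-4*3, -2))*(-159) + 231 = (3 + (-4 + 2² + 3*2)*(-2 - 4*3))*(-159) + 231 = (3 + (-4 + 4 + 6)*(-2 - 12))*(-159) + 231 = (3 + 6*(-14))*(-159) + 231 = (3 - 84)*(-159) + 231 = -81*(-159) + 231 = 12879 + 231 = 13110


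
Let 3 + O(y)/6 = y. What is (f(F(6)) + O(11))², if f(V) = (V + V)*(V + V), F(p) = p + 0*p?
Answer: 36864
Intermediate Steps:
O(y) = -18 + 6*y
F(p) = p (F(p) = p + 0 = p)
f(V) = 4*V² (f(V) = (2*V)*(2*V) = 4*V²)
(f(F(6)) + O(11))² = (4*6² + (-18 + 6*11))² = (4*36 + (-18 + 66))² = (144 + 48)² = 192² = 36864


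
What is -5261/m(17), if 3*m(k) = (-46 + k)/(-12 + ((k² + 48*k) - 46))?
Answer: 16524801/29 ≈ 5.6982e+5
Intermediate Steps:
m(k) = (-46 + k)/(3*(-58 + k² + 48*k)) (m(k) = ((-46 + k)/(-12 + ((k² + 48*k) - 46)))/3 = ((-46 + k)/(-12 + (-46 + k² + 48*k)))/3 = ((-46 + k)/(-58 + k² + 48*k))/3 = (-46 + k)/(3*(-58 + k² + 48*k)))
-5261/m(17) = -5261*3*(-58 + 17² + 48*17)/(-46 + 17) = -5261/((⅓)*(-29)/(-58 + 289 + 816)) = -5261/((⅓)*(-29)/1047) = -5261/((⅓)*(1/1047)*(-29)) = -5261/(-29/3141) = -5261*(-3141/29) = 16524801/29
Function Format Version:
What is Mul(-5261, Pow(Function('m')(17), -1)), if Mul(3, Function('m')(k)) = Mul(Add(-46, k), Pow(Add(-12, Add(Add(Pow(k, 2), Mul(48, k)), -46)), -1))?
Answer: Rational(16524801, 29) ≈ 5.6982e+5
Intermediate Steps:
Function('m')(k) = Mul(Rational(1, 3), Pow(Add(-58, Pow(k, 2), Mul(48, k)), -1), Add(-46, k)) (Function('m')(k) = Mul(Rational(1, 3), Mul(Add(-46, k), Pow(Add(-12, Add(Add(Pow(k, 2), Mul(48, k)), -46)), -1))) = Mul(Rational(1, 3), Mul(Add(-46, k), Pow(Add(-12, Add(-46, Pow(k, 2), Mul(48, k))), -1))) = Mul(Rational(1, 3), Mul(Add(-46, k), Pow(Add(-58, Pow(k, 2), Mul(48, k)), -1))) = Mul(Rational(1, 3), Mul(Pow(Add(-58, Pow(k, 2), Mul(48, k)), -1), Add(-46, k))) = Mul(Rational(1, 3), Pow(Add(-58, Pow(k, 2), Mul(48, k)), -1), Add(-46, k)))
Mul(-5261, Pow(Function('m')(17), -1)) = Mul(-5261, Pow(Mul(Rational(1, 3), Pow(Add(-58, Pow(17, 2), Mul(48, 17)), -1), Add(-46, 17)), -1)) = Mul(-5261, Pow(Mul(Rational(1, 3), Pow(Add(-58, 289, 816), -1), -29), -1)) = Mul(-5261, Pow(Mul(Rational(1, 3), Pow(1047, -1), -29), -1)) = Mul(-5261, Pow(Mul(Rational(1, 3), Rational(1, 1047), -29), -1)) = Mul(-5261, Pow(Rational(-29, 3141), -1)) = Mul(-5261, Rational(-3141, 29)) = Rational(16524801, 29)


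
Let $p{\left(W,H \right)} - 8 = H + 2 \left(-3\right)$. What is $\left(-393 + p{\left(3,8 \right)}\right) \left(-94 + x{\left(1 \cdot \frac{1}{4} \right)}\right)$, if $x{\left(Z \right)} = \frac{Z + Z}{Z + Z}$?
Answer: $35619$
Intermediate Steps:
$x{\left(Z \right)} = 1$ ($x{\left(Z \right)} = \frac{2 Z}{2 Z} = \frac{1}{2 Z} 2 Z = 1$)
$p{\left(W,H \right)} = 2 + H$ ($p{\left(W,H \right)} = 8 + \left(H + 2 \left(-3\right)\right) = 8 + \left(H - 6\right) = 8 + \left(-6 + H\right) = 2 + H$)
$\left(-393 + p{\left(3,8 \right)}\right) \left(-94 + x{\left(1 \cdot \frac{1}{4} \right)}\right) = \left(-393 + \left(2 + 8\right)\right) \left(-94 + 1\right) = \left(-393 + 10\right) \left(-93\right) = \left(-383\right) \left(-93\right) = 35619$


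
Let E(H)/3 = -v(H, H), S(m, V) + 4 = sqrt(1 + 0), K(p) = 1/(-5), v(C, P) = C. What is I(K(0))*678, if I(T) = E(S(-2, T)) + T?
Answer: 29832/5 ≈ 5966.4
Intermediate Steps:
K(p) = -1/5
S(m, V) = -3 (S(m, V) = -4 + sqrt(1 + 0) = -4 + sqrt(1) = -4 + 1 = -3)
E(H) = -3*H (E(H) = 3*(-H) = -3*H)
I(T) = 9 + T (I(T) = -3*(-3) + T = 9 + T)
I(K(0))*678 = (9 - 1/5)*678 = (44/5)*678 = 29832/5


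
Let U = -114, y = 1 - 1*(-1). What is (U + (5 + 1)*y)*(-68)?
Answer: 6936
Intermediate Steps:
y = 2 (y = 1 + 1 = 2)
(U + (5 + 1)*y)*(-68) = (-114 + (5 + 1)*2)*(-68) = (-114 + 6*2)*(-68) = (-114 + 12)*(-68) = -102*(-68) = 6936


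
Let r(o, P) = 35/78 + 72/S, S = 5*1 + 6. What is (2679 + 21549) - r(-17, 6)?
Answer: 20781623/858 ≈ 24221.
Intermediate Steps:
S = 11 (S = 5 + 6 = 11)
r(o, P) = 6001/858 (r(o, P) = 35/78 + 72/11 = 6001/858)
(2679 + 21549) - r(-17, 6) = (2679 + 21549) - 1*6001/858 = 24228 - 6001/858 = 20781623/858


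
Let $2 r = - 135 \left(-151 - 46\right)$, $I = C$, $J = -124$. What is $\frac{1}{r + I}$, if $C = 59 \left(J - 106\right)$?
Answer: $- \frac{2}{545} \approx -0.0036697$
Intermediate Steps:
$C = -13570$ ($C = 59 \left(-124 - 106\right) = 59 \left(-230\right) = -13570$)
$I = -13570$
$r = \frac{26595}{2}$ ($r = \frac{\left(-135\right) \left(-151 - 46\right)}{2} = \frac{\left(-135\right) \left(-197\right)}{2} = \frac{1}{2} \cdot 26595 = \frac{26595}{2} \approx 13298.0$)
$\frac{1}{r + I} = \frac{1}{\frac{26595}{2} - 13570} = \frac{1}{- \frac{545}{2}} = - \frac{2}{545}$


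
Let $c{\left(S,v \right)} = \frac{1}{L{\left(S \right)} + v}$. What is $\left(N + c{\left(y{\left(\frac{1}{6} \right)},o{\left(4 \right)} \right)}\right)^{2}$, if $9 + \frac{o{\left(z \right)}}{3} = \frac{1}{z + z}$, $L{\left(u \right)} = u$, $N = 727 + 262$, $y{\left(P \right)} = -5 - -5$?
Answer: $\frac{44373001201}{45369} \approx 9.7805 \cdot 10^{5}$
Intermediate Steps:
$y{\left(P \right)} = 0$ ($y{\left(P \right)} = -5 + 5 = 0$)
$N = 989$
$o{\left(z \right)} = -27 + \frac{3}{2 z}$ ($o{\left(z \right)} = -27 + \frac{3}{z + z} = -27 + \frac{3}{2 z}$)
$c{\left(S,v \right)} = \frac{1}{S + v}$
$\left(N + c{\left(y{\left(\frac{1}{6} \right)},o{\left(4 \right)} \right)}\right)^{2} = \left(989 + \frac{1}{0 - \left(27 - \frac{3}{2 \cdot 4}\right)}\right)^{2} = \left(989 + \frac{1}{0 + \left(-27 + \frac{3}{2} \cdot \frac{1}{4}\right)}\right)^{2} = \left(989 + \frac{1}{0 + \left(-27 + \frac{3}{8}\right)}\right)^{2} = \left(989 + \frac{1}{0 - \frac{213}{8}}\right)^{2} = \left(989 + \frac{1}{- \frac{213}{8}}\right)^{2} = \left(989 - \frac{8}{213}\right)^{2} = \left(\frac{210649}{213}\right)^{2} = \frac{44373001201}{45369}$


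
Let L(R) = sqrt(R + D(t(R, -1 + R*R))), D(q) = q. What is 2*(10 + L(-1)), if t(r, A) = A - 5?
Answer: 20 + 2*I*sqrt(6) ≈ 20.0 + 4.899*I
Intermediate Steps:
t(r, A) = -5 + A
L(R) = sqrt(-6 + R + R**2) (L(R) = sqrt(R + (-5 + (-1 + R*R))) = sqrt(R + (-5 + (-1 + R**2))) = sqrt(R + (-6 + R**2)) = sqrt(-6 + R + R**2))
2*(10 + L(-1)) = 2*(10 + sqrt(-6 - 1 + (-1)**2)) = 2*(10 + sqrt(-6 - 1 + 1)) = 2*(10 + sqrt(-6)) = 2*(10 + I*sqrt(6)) = 20 + 2*I*sqrt(6)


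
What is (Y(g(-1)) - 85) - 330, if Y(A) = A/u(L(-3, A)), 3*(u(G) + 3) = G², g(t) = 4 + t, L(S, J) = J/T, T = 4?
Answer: -6241/15 ≈ -416.07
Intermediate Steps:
L(S, J) = J/4
u(G) = -3 + G²/3
Y(A) = A/(-3 + A²/48) (Y(A) = A/(-3 + (A/4)²/3) = A/(-3 + (A²/16)/3) = A/(-3 + A²/48))
(Y(g(-1)) - 85) - 330 = (48*(4 - 1)/(-144 + (4 - 1)²) - 85) - 330 = (48*3/(-144 + 3²) - 85) - 330 = (48*3/(-144 + 9) - 85) - 330 = (48*3/(-135) - 85) - 330 = (48*3*(-1/135) - 85) - 330 = (-16/15 - 85) - 330 = -1291/15 - 330 = -6241/15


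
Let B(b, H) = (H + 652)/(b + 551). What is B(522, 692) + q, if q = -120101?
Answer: -128867029/1073 ≈ -1.2010e+5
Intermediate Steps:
B(b, H) = (652 + H)/(551 + b)
B(522, 692) + q = (652 + 692)/(551 + 522) - 120101 = 1344/1073 - 120101 = -128867029/1073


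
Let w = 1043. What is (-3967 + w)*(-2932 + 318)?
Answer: 7643336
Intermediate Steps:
(-3967 + w)*(-2932 + 318) = (-3967 + 1043)*(-2932 + 318) = -2924*(-2614) = 7643336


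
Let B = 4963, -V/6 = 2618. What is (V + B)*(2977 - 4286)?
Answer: 14065205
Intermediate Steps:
V = -15708 (V = -6*2618 = -15708)
(V + B)*(2977 - 4286) = (-15708 + 4963)*(2977 - 4286) = -10745*(-1309) = 14065205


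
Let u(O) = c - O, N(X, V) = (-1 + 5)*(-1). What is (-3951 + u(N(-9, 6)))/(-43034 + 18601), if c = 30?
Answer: 3917/24433 ≈ 0.16032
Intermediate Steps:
N(X, V) = -4 (N(X, V) = 4*(-1) = -4)
u(O) = 30 - O
(-3951 + u(N(-9, 6)))/(-43034 + 18601) = (-3951 + (30 - 1*(-4)))/(-43034 + 18601) = (-3951 + (30 + 4))/(-24433) = (-3951 + 34)*(-1/24433) = -3917*(-1/24433) = 3917/24433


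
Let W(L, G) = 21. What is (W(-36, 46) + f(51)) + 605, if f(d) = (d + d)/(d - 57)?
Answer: 609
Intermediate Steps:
f(d) = 2*d/(-57 + d) (f(d) = (2*d)/(-57 + d) = 2*d/(-57 + d))
(W(-36, 46) + f(51)) + 605 = (21 + 2*51/(-57 + 51)) + 605 = (21 + 2*51/(-6)) + 605 = (21 + 2*51*(-⅙)) + 605 = (21 - 17) + 605 = 4 + 605 = 609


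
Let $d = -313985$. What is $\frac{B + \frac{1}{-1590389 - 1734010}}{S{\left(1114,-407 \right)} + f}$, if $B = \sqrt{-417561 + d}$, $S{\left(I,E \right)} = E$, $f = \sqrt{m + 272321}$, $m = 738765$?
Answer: $- \frac{407}{2810569917363} - \frac{\sqrt{1011086}}{2810569917363} + \frac{2 i \sqrt{184913979739}}{845437} + \frac{407 i \sqrt{731546}}{845437} \approx -5.0258 \cdot 10^{-10} + 1.429 i$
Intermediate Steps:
$f = \sqrt{1011086}$ ($f = \sqrt{738765 + 272321} = \sqrt{1011086} \approx 1005.5$)
$B = i \sqrt{731546}$ ($B = \sqrt{-417561 - 313985} = \sqrt{-731546} = i \sqrt{731546} \approx 855.3 i$)
$\frac{B + \frac{1}{-1590389 - 1734010}}{S{\left(1114,-407 \right)} + f} = \frac{i \sqrt{731546} + \frac{1}{-1590389 - 1734010}}{-407 + \sqrt{1011086}} = \frac{i \sqrt{731546} + \frac{1}{-3324399}}{-407 + \sqrt{1011086}} = \frac{i \sqrt{731546} - \frac{1}{3324399}}{-407 + \sqrt{1011086}} = \frac{- \frac{1}{3324399} + i \sqrt{731546}}{-407 + \sqrt{1011086}}$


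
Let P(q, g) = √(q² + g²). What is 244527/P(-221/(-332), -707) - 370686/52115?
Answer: -370686/52115 + 81182964*√55095405017/55095405017 ≈ 338.75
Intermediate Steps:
P(q, g) = √(g² + q²)
244527/P(-221/(-332), -707) - 370686/52115 = 244527/(√((-707)² + (-221/(-332))²)) - 370686/52115 = 244527/(√(499849 + (-221*(-1/332))²)) - 370686*1/52115 = 244527/(√(499849 + (221/332)²)) - 370686/52115 = 244527/(√(499849 + 48841/110224)) - 370686/52115 = 244527/(√(55095405017/110224)) - 370686/52115 = 244527/((√55095405017/332)) - 370686/52115 = 244527*(332*√55095405017/55095405017) - 370686/52115 = 81182964*√55095405017/55095405017 - 370686/52115 = -370686/52115 + 81182964*√55095405017/55095405017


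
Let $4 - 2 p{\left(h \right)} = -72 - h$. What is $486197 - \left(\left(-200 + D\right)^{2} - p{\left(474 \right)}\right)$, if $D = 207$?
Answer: $486423$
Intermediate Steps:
$p{\left(h \right)} = 38 + \frac{h}{2}$ ($p{\left(h \right)} = 2 - \frac{-72 - h}{2} = 2 + \left(36 + \frac{h}{2}\right) = 38 + \frac{h}{2}$)
$486197 - \left(\left(-200 + D\right)^{2} - p{\left(474 \right)}\right) = 486197 - \left(\left(-200 + 207\right)^{2} - \left(38 + \frac{1}{2} \cdot 474\right)\right) = 486197 - \left(7^{2} - \left(38 + 237\right)\right) = 486197 - \left(49 - 275\right) = 486197 - -226 = 486197 + 226 = 486423$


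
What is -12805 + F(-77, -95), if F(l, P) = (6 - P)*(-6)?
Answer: -13411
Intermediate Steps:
F(l, P) = -36 + 6*P
-12805 + F(-77, -95) = -12805 + (-36 + 6*(-95)) = -12805 + (-36 - 570) = -12805 - 606 = -13411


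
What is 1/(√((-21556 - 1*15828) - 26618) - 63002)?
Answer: -31501/1984658003 - I*√64002/3969316006 ≈ -1.5872e-5 - 6.3735e-8*I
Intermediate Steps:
1/(√((-21556 - 1*15828) - 26618) - 63002) = 1/(√((-21556 - 15828) - 26618) - 63002) = 1/(√(-37384 - 26618) - 63002) = 1/(√(-64002) - 63002) = 1/(I*√64002 - 63002) = 1/(-63002 + I*√64002)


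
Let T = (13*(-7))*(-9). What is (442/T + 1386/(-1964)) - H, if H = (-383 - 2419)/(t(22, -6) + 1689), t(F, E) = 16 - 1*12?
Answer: 155959729/104739138 ≈ 1.4890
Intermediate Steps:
T = 819 (T = -91*(-9) = 819)
t(F, E) = 4 (t(F, E) = 16 - 12 = 4)
H = -2802/1693 (H = (-383 - 2419)/(4 + 1689) = -2802/1693 ≈ -1.6551)
(442/T + 1386/(-1964)) - H = (442/819 + 1386/(-1964)) - 1*(-2802/1693) = (442*(1/819) + 1386*(-1/1964)) + 2802/1693 = (34/63 - 693/982) + 2802/1693 = -10271/61866 + 2802/1693 = 155959729/104739138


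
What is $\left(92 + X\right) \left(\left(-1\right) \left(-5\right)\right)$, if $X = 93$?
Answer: $925$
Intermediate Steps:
$\left(92 + X\right) \left(\left(-1\right) \left(-5\right)\right) = \left(92 + 93\right) \left(\left(-1\right) \left(-5\right)\right) = 185 \cdot 5 = 925$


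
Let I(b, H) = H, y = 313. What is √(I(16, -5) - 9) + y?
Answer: 313 + I*√14 ≈ 313.0 + 3.7417*I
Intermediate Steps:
√(I(16, -5) - 9) + y = √(-5 - 9) + 313 = √(-14) + 313 = I*√14 + 313 = 313 + I*√14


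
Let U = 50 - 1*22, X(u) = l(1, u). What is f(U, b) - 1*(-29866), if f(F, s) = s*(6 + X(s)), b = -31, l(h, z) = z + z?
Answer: 31602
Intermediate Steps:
l(h, z) = 2*z
X(u) = 2*u
U = 28 (U = 50 - 22 = 28)
f(F, s) = s*(6 + 2*s)
f(U, b) - 1*(-29866) = 2*(-31)*(3 - 31) - 1*(-29866) = 2*(-31)*(-28) + 29866 = 1736 + 29866 = 31602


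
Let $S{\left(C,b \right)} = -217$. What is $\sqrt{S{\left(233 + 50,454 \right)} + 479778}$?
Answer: $\sqrt{479561} \approx 692.5$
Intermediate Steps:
$\sqrt{S{\left(233 + 50,454 \right)} + 479778} = \sqrt{-217 + 479778} = \sqrt{479561}$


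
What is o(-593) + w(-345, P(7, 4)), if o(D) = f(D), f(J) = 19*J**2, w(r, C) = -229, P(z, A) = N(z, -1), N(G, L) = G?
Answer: 6681102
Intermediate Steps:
P(z, A) = z
o(D) = 19*D**2
o(-593) + w(-345, P(7, 4)) = 19*(-593)**2 - 229 = 19*351649 - 229 = 6681331 - 229 = 6681102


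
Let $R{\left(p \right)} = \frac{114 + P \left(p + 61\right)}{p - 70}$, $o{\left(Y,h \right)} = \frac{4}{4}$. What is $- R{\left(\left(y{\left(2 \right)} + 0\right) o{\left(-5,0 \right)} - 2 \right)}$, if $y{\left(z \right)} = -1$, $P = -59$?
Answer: $- \frac{3308}{73} \approx -45.315$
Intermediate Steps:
$o{\left(Y,h \right)} = 1$ ($o{\left(Y,h \right)} = 4 \cdot \frac{1}{4} = 1$)
$R{\left(p \right)} = \frac{-3485 - 59 p}{-70 + p}$ ($R{\left(p \right)} = \frac{114 - 59 \left(p + 61\right)}{p - 70} = \frac{114 - 59 \left(61 + p\right)}{-70 + p} = \frac{114 - \left(3599 + 59 p\right)}{-70 + p} = \frac{-3485 - 59 p}{-70 + p}$)
$- R{\left(\left(y{\left(2 \right)} + 0\right) o{\left(-5,0 \right)} - 2 \right)} = - \frac{-3485 - 59 \left(\left(-1 + 0\right) 1 - 2\right)}{-70 - \left(2 - \left(-1 + 0\right) 1\right)} = - \frac{-3485 - 59 \left(\left(-1\right) 1 - 2\right)}{-70 - 3} = - \frac{-3485 - 59 \left(-1 - 2\right)}{-70 - 3} = - \frac{-3485 - -177}{-70 - 3} = - \frac{-3485 + 177}{-73} = - \frac{\left(-1\right) \left(-3308\right)}{73} = \left(-1\right) \frac{3308}{73} = - \frac{3308}{73}$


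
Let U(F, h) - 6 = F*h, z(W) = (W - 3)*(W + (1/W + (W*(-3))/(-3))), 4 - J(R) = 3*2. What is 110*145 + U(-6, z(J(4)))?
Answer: 15821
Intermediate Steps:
J(R) = -2 (J(R) = 4 - 3*2 = 4 - 1*6 = 4 - 6 = -2)
z(W) = (-3 + W)*(1/W + 2*W) (z(W) = (-3 + W)*(W + (1/W - 3*W*(-1/3))) = (-3 + W)*(W + (1/W + W)) = (-3 + W)*(W + (W + 1/W)) = (-3 + W)*(1/W + 2*W))
U(F, h) = 6 + F*h
110*145 + U(-6, z(J(4))) = 110*145 + (6 - 6*(1 - 6*(-2) - 3/(-2) + 2*(-2)**2)) = 15950 + (6 - 6*(1 + 12 - 3*(-1/2) + 2*4)) = 15950 + (6 - 6*(1 + 12 + 3/2 + 8)) = 15950 + (6 - 6*45/2) = 15950 + (6 - 135) = 15950 - 129 = 15821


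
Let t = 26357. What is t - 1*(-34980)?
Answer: 61337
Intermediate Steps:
t - 1*(-34980) = 26357 - 1*(-34980) = 26357 + 34980 = 61337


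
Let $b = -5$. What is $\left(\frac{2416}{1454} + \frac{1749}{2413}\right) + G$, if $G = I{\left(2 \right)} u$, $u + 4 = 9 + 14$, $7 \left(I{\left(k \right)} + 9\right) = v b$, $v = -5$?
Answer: $- \frac{1237264233}{12279757} \approx -100.76$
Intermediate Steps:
$I{\left(k \right)} = - \frac{38}{7}$ ($I{\left(k \right)} = -9 + \frac{\left(-5\right) \left(-5\right)}{7} = -9 + \frac{1}{7} \cdot 25 = -9 + \frac{25}{7} = - \frac{38}{7}$)
$u = 19$ ($u = -4 + \left(9 + 14\right) = -4 + 23 = 19$)
$G = - \frac{722}{7}$ ($G = \left(- \frac{38}{7}\right) 19 = - \frac{722}{7} \approx -103.14$)
$\left(\frac{2416}{1454} + \frac{1749}{2413}\right) + G = \left(\frac{2416}{1454} + \frac{1749}{2413}\right) - \frac{722}{7} = \left(2416 \cdot \frac{1}{1454} + 1749 \cdot \frac{1}{2413}\right) - \frac{722}{7} = \left(\frac{1208}{727} + \frac{1749}{2413}\right) - \frac{722}{7} = \frac{4186427}{1754251} - \frac{722}{7} = - \frac{1237264233}{12279757}$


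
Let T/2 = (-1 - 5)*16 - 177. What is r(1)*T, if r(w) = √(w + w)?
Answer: -546*√2 ≈ -772.16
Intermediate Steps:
r(w) = √2*√w (r(w) = √(2*w) = √2*√w)
T = -546 (T = 2*((-1 - 5)*16 - 177) = 2*(-6*16 - 177) = 2*(-96 - 177) = 2*(-273) = -546)
r(1)*T = (√2*√1)*(-546) = (√2*1)*(-546) = √2*(-546) = -546*√2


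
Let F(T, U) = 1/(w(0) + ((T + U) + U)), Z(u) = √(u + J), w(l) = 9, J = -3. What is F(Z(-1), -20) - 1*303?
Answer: -292426/965 - 2*I/965 ≈ -303.03 - 0.0020725*I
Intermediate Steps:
Z(u) = √(-3 + u) (Z(u) = √(u - 3) = √(-3 + u))
F(T, U) = 1/(9 + T + 2*U) (F(T, U) = 1/(9 + ((T + U) + U)) = 1/(9 + (T + 2*U)) = 1/(9 + T + 2*U))
F(Z(-1), -20) - 1*303 = 1/(9 + √(-3 - 1) + 2*(-20)) - 1*303 = 1/(9 + √(-4) - 40) - 303 = 1/(9 + 2*I - 40) - 303 = 1/(-31 + 2*I) - 303 = (-31 - 2*I)/965 - 303 = -303 + (-31 - 2*I)/965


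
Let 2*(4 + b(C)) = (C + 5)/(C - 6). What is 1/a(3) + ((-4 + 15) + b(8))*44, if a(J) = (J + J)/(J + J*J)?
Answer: 453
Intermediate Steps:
b(C) = -4 + (5 + C)/(2*(-6 + C)) (b(C) = -4 + ((C + 5)/(C - 6))/2 = -4 + ((5 + C)/(-6 + C))/2 = -4 + (5 + C)/(2*(-6 + C)))
a(J) = 2*J/(J + J²) (a(J) = (2*J)/(J + J²) = 2*J/(J + J²))
1/a(3) + ((-4 + 15) + b(8))*44 = 1/(2/(1 + 3)) + ((-4 + 15) + (53 - 7*8)/(2*(-6 + 8)))*44 = 1/(2/4) + (11 + (½)*(53 - 56)/2)*44 = 1/(2*(¼)) + (11 + (½)*(½)*(-3))*44 = 1/(½) + (11 - ¾)*44 = 2 + (41/4)*44 = 2 + 451 = 453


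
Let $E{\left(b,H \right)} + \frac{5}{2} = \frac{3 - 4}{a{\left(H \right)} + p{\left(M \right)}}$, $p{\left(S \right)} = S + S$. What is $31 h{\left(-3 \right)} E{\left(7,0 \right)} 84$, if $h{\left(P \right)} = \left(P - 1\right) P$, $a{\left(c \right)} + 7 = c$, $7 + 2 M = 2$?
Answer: $-75516$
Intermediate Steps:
$M = - \frac{5}{2}$ ($M = - \frac{7}{2} + \frac{1}{2} \cdot 2 = - \frac{7}{2} + 1 = - \frac{5}{2} \approx -2.5$)
$p{\left(S \right)} = 2 S$
$a{\left(c \right)} = -7 + c$
$h{\left(P \right)} = P \left(-1 + P\right)$ ($h{\left(P \right)} = \left(-1 + P\right) P = P \left(-1 + P\right)$)
$E{\left(b,H \right)} = - \frac{5}{2} - \frac{1}{-12 + H}$ ($E{\left(b,H \right)} = - \frac{5}{2} + \frac{3 - 4}{\left(-7 + H\right) + 2 \left(- \frac{5}{2}\right)} = - \frac{5}{2} - \frac{1}{\left(-7 + H\right) - 5} = - \frac{5}{2} - \frac{1}{-12 + H}$)
$31 h{\left(-3 \right)} E{\left(7,0 \right)} 84 = 31 \left(- 3 \left(-1 - 3\right)\right) \frac{58 - 0}{2 \left(-12 + 0\right)} 84 = 31 \left(\left(-3\right) \left(-4\right)\right) \frac{58 + 0}{2 \left(-12\right)} 84 = 31 \cdot 12 \cdot \frac{1}{2} \left(- \frac{1}{12}\right) 58 \cdot 84 = 372 \left(- \frac{29}{12}\right) 84 = \left(-899\right) 84 = -75516$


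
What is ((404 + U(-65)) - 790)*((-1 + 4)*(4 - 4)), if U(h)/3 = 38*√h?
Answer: 0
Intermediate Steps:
U(h) = 114*√h (U(h) = 3*(38*√h) = 114*√h)
((404 + U(-65)) - 790)*((-1 + 4)*(4 - 4)) = ((404 + 114*√(-65)) - 790)*((-1 + 4)*(4 - 4)) = ((404 + 114*(I*√65)) - 790)*(3*0) = ((404 + 114*I*√65) - 790)*0 = (-386 + 114*I*√65)*0 = 0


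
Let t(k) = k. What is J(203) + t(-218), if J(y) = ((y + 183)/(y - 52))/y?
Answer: -6681968/30653 ≈ -217.99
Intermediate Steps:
J(y) = (183 + y)/(y*(-52 + y)) (J(y) = ((183 + y)/(-52 + y))/y = (183 + y)/(y*(-52 + y)))
J(203) + t(-218) = (183 + 203)/(203*(-52 + 203)) - 218 = (1/203)*386/151 - 218 = (1/203)*(1/151)*386 - 218 = 386/30653 - 218 = -6681968/30653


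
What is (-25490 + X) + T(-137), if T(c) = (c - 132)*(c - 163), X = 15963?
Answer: 71173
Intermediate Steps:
T(c) = (-163 + c)*(-132 + c) (T(c) = (-132 + c)*(-163 + c) = (-163 + c)*(-132 + c))
(-25490 + X) + T(-137) = (-25490 + 15963) + (21516 + (-137)² - 295*(-137)) = -9527 + (21516 + 18769 + 40415) = -9527 + 80700 = 71173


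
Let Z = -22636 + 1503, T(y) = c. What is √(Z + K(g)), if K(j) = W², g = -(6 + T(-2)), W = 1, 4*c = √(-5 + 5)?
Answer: 6*I*√587 ≈ 145.37*I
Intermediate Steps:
c = 0 (c = √(-5 + 5)/4 = √0/4 = (¼)*0 = 0)
T(y) = 0
g = -6 (g = -(6 + 0) = -1*6 = -6)
K(j) = 1 (K(j) = 1² = 1)
Z = -21133
√(Z + K(g)) = √(-21133 + 1) = √(-21132) = 6*I*√587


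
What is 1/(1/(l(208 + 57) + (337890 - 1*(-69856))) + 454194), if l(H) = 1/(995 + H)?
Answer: 513759961/233346691727694 ≈ 2.2017e-6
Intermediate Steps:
1/(1/(l(208 + 57) + (337890 - 1*(-69856))) + 454194) = 1/(1/(1/(995 + (208 + 57)) + (337890 - 1*(-69856))) + 454194) = 1/(1/(1/(995 + 265) + (337890 + 69856)) + 454194) = 1/(1/(1/1260 + 407746) + 454194) = 1/(1/(513759961/1260) + 454194) = 1/(1260/513759961 + 454194) = 1/(233346691727694/513759961) = 513759961/233346691727694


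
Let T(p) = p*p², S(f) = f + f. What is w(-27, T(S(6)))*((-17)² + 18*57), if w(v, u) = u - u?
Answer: 0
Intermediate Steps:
S(f) = 2*f
T(p) = p³
w(v, u) = 0
w(-27, T(S(6)))*((-17)² + 18*57) = 0*((-17)² + 18*57) = 0*(289 + 1026) = 0*1315 = 0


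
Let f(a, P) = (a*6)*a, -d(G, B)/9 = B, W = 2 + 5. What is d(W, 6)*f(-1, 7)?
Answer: -324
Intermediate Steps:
W = 7
d(G, B) = -9*B
f(a, P) = 6*a**2 (f(a, P) = (6*a)*a = 6*a**2)
d(W, 6)*f(-1, 7) = (-9*6)*(6*(-1)**2) = -324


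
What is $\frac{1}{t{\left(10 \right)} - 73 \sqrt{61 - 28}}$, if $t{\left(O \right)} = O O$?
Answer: $- \frac{100}{165857} - \frac{73 \sqrt{33}}{165857} \approx -0.0031313$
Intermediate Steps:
$t{\left(O \right)} = O^{2}$
$\frac{1}{t{\left(10 \right)} - 73 \sqrt{61 - 28}} = \frac{1}{10^{2} - 73 \sqrt{61 - 28}} = \frac{1}{100 - 73 \sqrt{33}}$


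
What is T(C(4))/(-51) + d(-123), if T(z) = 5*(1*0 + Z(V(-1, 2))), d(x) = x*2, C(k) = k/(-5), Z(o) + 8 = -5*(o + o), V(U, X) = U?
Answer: -12556/51 ≈ -246.20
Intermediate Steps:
Z(o) = -8 - 10*o (Z(o) = -8 - 5*(o + o) = -8 - 10*o)
C(k) = -k/5 (C(k) = k*(-1/5) = -k/5)
d(x) = 2*x
T(z) = 10 (T(z) = 5*(1*0 + (-8 - 10*(-1))) = 5*(0 + (-8 + 10)) = 5*(0 + 2) = 5*2 = 10)
T(C(4))/(-51) + d(-123) = 10/(-51) + 2*(-123) = 10*(-1/51) - 246 = -10/51 - 246 = -12556/51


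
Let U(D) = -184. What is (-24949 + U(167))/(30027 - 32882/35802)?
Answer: -449905833/537496886 ≈ -0.83704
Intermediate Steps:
(-24949 + U(167))/(30027 - 32882/35802) = (-24949 - 184)/(30027 - 32882/35802) = -25133/(30027 - 32882*1/35802) = -25133/(30027 - 16441/17901) = -25133/537496886/17901 = -25133*17901/537496886 = -449905833/537496886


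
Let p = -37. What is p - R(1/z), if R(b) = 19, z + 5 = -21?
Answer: -56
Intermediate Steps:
z = -26 (z = -5 - 21 = -26)
p - R(1/z) = -37 - 1*19 = -37 - 19 = -56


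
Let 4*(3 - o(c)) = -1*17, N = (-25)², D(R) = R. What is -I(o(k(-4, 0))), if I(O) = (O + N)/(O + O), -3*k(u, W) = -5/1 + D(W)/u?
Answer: -2529/58 ≈ -43.603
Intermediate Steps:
N = 625
k(u, W) = 5/3 - W/(3*u) (k(u, W) = -(-5/1 + W/u)/3 = -(-5*1 + W/u)/3 = -(-5 + W/u)/3 = 5/3 - W/(3*u))
o(c) = 29/4 (o(c) = 3 - (-1)*17/4 = 3 - ¼*(-17) = 3 + 17/4 = 29/4)
I(O) = (625 + O)/(2*O) (I(O) = (O + 625)/(O + O) = (625 + O)/((2*O)) = (625 + O)*(1/(2*O)) = (625 + O)/(2*O))
-I(o(k(-4, 0))) = -(625 + 29/4)/(2*29/4) = -4*2529/(2*29*4) = -1*2529/58 = -2529/58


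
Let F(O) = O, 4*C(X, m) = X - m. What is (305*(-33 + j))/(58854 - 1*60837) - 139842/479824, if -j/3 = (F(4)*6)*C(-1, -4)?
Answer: 2075803859/158581832 ≈ 13.090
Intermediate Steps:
C(X, m) = -m/4 + X/4 (C(X, m) = (X - m)/4 = -m/4 + X/4)
j = -54 (j = -3*4*6*(-1/4*(-4) + (1/4)*(-1)) = -72*(1 - 1/4) = -72*3/4 = -3*18 = -54)
(305*(-33 + j))/(58854 - 1*60837) - 139842/479824 = (305*(-33 - 54))/(58854 - 1*60837) - 139842/479824 = (305*(-87))/(58854 - 60837) - 139842*1/479824 = -26535/(-1983) - 69921/239912 = -26535*(-1/1983) - 69921/239912 = 8845/661 - 69921/239912 = 2075803859/158581832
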